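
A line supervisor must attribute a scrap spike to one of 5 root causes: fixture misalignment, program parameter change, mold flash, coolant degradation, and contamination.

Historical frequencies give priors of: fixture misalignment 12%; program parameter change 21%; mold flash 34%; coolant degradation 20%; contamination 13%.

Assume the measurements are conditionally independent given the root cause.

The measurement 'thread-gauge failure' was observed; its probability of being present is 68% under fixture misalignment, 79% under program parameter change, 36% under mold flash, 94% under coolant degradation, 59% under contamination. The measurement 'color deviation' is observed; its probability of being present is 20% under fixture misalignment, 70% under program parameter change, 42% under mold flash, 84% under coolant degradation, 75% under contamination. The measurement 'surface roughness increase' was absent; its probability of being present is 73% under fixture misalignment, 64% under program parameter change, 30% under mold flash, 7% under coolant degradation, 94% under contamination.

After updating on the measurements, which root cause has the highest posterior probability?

coolant degradation

Multiply each prior by the joint likelihood of the measurement pattern (using 1 − P(present | H) for each absent measurement):
  fixture misalignment: 0.12 × 0.68 × 0.20 × (1 − 0.73) = 0.0044064
  program parameter change: 0.21 × 0.79 × 0.70 × (1 − 0.64) = 0.041807
  mold flash: 0.34 × 0.36 × 0.42 × (1 − 0.30) = 0.035986
  coolant degradation: 0.20 × 0.94 × 0.84 × (1 − 0.07) = 0.14687
  contamination: 0.13 × 0.59 × 0.75 × (1 − 0.94) = 0.0034515
Normalizing constant Z = 0.0044064 + 0.041807 + 0.035986 + 0.14687 + 0.0034515 = 0.23252.
P(fixture misalignment | evidence) ≈ 0.0044064 / 0.23252 ≈ 0.019
P(program parameter change | evidence) ≈ 0.041807 / 0.23252 ≈ 0.180
P(mold flash | evidence) ≈ 0.035986 / 0.23252 ≈ 0.155
P(coolant degradation | evidence) ≈ 0.14687 / 0.23252 ≈ 0.632
P(contamination | evidence) ≈ 0.0034515 / 0.23252 ≈ 0.015
The largest is 0.632, so coolant degradation is most probable.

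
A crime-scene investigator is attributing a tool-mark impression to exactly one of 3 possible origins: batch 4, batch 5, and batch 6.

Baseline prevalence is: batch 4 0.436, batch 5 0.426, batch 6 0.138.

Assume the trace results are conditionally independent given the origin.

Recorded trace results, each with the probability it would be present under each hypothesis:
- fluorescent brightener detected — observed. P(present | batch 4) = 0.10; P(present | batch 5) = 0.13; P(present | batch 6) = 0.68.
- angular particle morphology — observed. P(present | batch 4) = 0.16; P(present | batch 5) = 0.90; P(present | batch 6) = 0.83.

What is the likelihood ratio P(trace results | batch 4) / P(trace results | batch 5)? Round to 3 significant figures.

Joint likelihood of the trace result pattern under each hypothesis:
  batch 4: 0.10 × 0.16 = 0.016
  batch 5: 0.13 × 0.90 = 0.117
Bayes factor = 0.016 / 0.117 ≈ 0.137

0.137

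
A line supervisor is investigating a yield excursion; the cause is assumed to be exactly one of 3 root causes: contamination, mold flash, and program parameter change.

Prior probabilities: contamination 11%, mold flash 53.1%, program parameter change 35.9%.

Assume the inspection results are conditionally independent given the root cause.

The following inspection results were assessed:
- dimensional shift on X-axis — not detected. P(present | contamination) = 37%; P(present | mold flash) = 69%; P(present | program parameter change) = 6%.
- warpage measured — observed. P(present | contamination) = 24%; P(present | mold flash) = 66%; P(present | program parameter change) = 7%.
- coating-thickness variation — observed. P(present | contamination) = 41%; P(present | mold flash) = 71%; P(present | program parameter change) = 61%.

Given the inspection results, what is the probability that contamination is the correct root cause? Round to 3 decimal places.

By Bayes' rule with conditional independence, the unnormalized weight for each hypothesis is prior × ∏ likelihoods (using 1 − P(present | H) for each absent inspection result):
  contamination: 0.110 × (1 − 0.37) × 0.24 × 0.41 = 0.0068191
  mold flash: 0.531 × (1 − 0.69) × 0.66 × 0.71 = 0.077136
  program parameter change: 0.359 × (1 − 0.06) × 0.07 × 0.61 = 0.01441
The unnormalized weights sum to 0.098365.
P(contamination | evidence) = 0.0068191 / 0.098365 ≈ 0.069.

0.069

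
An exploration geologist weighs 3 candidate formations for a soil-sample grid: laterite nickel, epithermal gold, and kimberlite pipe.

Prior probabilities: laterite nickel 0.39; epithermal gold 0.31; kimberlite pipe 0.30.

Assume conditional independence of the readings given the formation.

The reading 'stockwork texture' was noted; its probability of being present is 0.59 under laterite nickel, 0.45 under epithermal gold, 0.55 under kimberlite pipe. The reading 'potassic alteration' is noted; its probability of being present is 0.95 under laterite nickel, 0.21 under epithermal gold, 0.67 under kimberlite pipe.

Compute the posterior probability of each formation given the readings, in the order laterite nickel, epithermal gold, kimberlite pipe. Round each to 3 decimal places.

0.610, 0.082, 0.308

For each hypothesis, the unnormalized posterior weight is prior × product of the reading likelihoods:
  laterite nickel: 0.39 × 0.59 × 0.95 = 0.21859
  epithermal gold: 0.31 × 0.45 × 0.21 = 0.029295
  kimberlite pipe: 0.30 × 0.55 × 0.67 = 0.11055
Normalizing constant Z = 0.21859 + 0.029295 + 0.11055 = 0.35844.
P(laterite nickel | evidence) = 0.21859 / 0.35844 ≈ 0.610
P(epithermal gold | evidence) = 0.029295 / 0.35844 ≈ 0.082
P(kimberlite pipe | evidence) = 0.11055 / 0.35844 ≈ 0.308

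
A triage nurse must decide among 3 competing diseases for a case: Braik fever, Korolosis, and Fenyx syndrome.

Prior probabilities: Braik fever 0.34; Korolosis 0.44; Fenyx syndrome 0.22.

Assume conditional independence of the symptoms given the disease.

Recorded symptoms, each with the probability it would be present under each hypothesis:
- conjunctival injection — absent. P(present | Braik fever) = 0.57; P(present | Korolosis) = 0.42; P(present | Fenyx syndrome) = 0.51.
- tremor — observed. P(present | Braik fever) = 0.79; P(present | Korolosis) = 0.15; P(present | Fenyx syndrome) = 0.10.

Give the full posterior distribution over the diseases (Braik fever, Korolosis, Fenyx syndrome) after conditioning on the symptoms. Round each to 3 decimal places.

0.702, 0.233, 0.066

By Bayes' rule with conditional independence, the unnormalized weight for each hypothesis is prior × ∏ likelihoods (using 1 − P(present | H) for each absent symptom):
  Braik fever: 0.34 × (1 − 0.57) × 0.79 = 0.1155
  Korolosis: 0.44 × (1 − 0.42) × 0.15 = 0.03828
  Fenyx syndrome: 0.22 × (1 − 0.51) × 0.10 = 0.01078
Marginal likelihood of the evidence = 0.16456.
P(Braik fever | evidence) = 0.1155 / 0.16456 ≈ 0.702
P(Korolosis | evidence) = 0.03828 / 0.16456 ≈ 0.233
P(Fenyx syndrome | evidence) = 0.01078 / 0.16456 ≈ 0.066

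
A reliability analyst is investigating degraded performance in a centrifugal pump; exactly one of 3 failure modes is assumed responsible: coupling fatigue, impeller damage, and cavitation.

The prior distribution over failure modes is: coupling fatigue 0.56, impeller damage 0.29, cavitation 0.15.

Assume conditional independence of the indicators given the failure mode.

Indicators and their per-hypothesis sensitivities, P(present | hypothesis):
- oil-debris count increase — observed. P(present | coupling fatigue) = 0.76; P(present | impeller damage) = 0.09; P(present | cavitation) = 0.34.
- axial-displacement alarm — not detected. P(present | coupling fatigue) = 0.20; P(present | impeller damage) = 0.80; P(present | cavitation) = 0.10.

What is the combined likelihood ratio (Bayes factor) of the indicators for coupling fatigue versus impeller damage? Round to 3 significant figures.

33.8

The Bayes factor is the ratio of the joint likelihoods of the indicator pattern under the two hypotheses (using 1 − P(present | H) for each absent indicator).
  coupling fatigue: 0.76 × (1 − 0.20) = 0.608
  impeller damage: 0.09 × (1 − 0.80) = 0.018
Bayes factor = 0.608 / 0.018 ≈ 33.8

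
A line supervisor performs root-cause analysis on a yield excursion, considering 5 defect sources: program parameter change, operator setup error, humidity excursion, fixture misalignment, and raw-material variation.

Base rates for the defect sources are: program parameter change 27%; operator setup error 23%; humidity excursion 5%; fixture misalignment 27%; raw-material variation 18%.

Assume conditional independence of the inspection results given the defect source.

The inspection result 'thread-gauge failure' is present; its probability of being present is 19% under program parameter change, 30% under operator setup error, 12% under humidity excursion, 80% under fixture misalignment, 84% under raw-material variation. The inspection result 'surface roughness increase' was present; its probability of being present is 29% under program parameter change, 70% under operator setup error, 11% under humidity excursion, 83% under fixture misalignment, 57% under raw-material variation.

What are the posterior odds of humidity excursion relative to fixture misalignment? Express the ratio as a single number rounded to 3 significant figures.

Unnormalized posterior weight (prior times the inspection result likelihoods) for each of the two hypotheses:
  humidity excursion: 0.05 × 0.12 × 0.11 = 0.00066
  fixture misalignment: 0.27 × 0.80 × 0.83 = 0.17928
Odds(humidity excursion : fixture misalignment) = 0.00066 / 0.17928 ≈ 0.00368.

0.00368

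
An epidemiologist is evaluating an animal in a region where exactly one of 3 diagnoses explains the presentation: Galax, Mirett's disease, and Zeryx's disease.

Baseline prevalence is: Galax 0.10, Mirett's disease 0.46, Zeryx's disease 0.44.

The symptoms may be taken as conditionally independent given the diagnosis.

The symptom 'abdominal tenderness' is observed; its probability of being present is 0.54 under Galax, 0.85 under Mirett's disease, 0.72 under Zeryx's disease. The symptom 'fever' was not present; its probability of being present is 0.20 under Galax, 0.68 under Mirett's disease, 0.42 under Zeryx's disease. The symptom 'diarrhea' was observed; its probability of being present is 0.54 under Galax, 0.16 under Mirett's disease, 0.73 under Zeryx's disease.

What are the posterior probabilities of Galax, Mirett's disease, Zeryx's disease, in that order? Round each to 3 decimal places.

Multiply each prior by the joint likelihood of the symptom pattern (using 1 − P(present | H) for each absent symptom):
  Galax: 0.10 × 0.54 × (1 − 0.20) × 0.54 = 0.023328
  Mirett's disease: 0.46 × 0.85 × (1 − 0.68) × 0.16 = 0.020019
  Zeryx's disease: 0.44 × 0.72 × (1 − 0.42) × 0.73 = 0.13413
Normalizing constant Z = 0.023328 + 0.020019 + 0.13413 = 0.17748.
P(Galax | evidence) = 0.023328 / 0.17748 ≈ 0.131
P(Mirett's disease | evidence) = 0.020019 / 0.17748 ≈ 0.113
P(Zeryx's disease | evidence) = 0.13413 / 0.17748 ≈ 0.756

0.131, 0.113, 0.756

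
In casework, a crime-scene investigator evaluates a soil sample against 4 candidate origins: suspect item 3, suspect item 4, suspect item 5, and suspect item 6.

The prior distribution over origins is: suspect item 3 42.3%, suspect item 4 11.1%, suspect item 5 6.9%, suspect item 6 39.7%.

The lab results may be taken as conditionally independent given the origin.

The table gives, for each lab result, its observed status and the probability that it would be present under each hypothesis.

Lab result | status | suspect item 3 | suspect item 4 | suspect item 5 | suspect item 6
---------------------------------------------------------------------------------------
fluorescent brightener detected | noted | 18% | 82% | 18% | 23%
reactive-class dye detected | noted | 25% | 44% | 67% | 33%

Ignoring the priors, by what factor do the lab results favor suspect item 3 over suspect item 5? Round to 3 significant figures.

0.373

Joint likelihood of the lab result pattern under each hypothesis:
  suspect item 3: 0.18 × 0.25 = 0.045
  suspect item 5: 0.18 × 0.67 = 0.1206
Bayes factor = 0.045 / 0.1206 ≈ 0.373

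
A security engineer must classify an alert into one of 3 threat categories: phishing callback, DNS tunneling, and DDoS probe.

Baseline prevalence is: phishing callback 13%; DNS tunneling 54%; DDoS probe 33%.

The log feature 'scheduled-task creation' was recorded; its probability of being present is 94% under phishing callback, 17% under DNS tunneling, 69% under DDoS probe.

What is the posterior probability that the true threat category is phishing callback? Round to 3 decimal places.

0.277

Multiply each prior by the likelihood of the log feature:
  phishing callback: 0.13 × 0.94 = 0.1222
  DNS tunneling: 0.54 × 0.17 = 0.0918
  DDoS probe: 0.33 × 0.69 = 0.2277
Marginal likelihood of the evidence = 0.4417.
P(phishing callback | evidence) = 0.1222 / 0.4417 ≈ 0.277.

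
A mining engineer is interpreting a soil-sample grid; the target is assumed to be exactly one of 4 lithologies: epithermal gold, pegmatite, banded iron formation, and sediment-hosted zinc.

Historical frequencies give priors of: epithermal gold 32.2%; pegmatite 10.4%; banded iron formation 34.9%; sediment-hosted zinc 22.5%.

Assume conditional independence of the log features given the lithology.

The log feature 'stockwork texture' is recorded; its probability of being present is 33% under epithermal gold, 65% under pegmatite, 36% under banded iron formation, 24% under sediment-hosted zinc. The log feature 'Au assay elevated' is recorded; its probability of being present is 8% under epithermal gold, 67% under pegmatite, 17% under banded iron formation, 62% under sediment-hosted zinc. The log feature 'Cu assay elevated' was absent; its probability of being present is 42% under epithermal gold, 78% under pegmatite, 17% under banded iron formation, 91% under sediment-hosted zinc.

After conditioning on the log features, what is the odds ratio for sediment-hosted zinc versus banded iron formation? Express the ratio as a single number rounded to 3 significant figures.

0.170

The normalizing constant cancels in an odds ratio, so compute prior × likelihood for the two hypotheses only (using 1 − P(present | H) for each absent log feature):
  sediment-hosted zinc: 0.225 × 0.24 × 0.62 × (1 − 0.91) = 0.0030132
  banded iron formation: 0.349 × 0.36 × 0.17 × (1 − 0.17) = 0.017728
Posterior odds = 0.0030132 / 0.017728 ≈ 0.170.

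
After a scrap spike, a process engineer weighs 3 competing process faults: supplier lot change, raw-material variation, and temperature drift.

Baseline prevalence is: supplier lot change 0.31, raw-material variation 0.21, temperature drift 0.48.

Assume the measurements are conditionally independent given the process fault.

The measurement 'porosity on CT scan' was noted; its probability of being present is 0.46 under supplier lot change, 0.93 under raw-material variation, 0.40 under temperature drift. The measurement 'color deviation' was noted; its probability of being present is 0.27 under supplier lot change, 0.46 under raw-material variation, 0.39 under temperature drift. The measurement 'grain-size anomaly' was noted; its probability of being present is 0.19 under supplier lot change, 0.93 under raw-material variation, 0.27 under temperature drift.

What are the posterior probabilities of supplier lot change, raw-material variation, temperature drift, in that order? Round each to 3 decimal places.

Multiply each prior by the joint likelihood of the measurement pattern:
  supplier lot change: 0.31 × 0.46 × 0.27 × 0.19 = 0.0073154
  raw-material variation: 0.21 × 0.93 × 0.46 × 0.93 = 0.083549
  temperature drift: 0.48 × 0.40 × 0.39 × 0.27 = 0.020218
Normalizing constant Z = 0.0073154 + 0.083549 + 0.020218 = 0.11108.
P(supplier lot change | evidence) = 0.0073154 / 0.11108 ≈ 0.066
P(raw-material variation | evidence) = 0.083549 / 0.11108 ≈ 0.752
P(temperature drift | evidence) = 0.020218 / 0.11108 ≈ 0.182

0.066, 0.752, 0.182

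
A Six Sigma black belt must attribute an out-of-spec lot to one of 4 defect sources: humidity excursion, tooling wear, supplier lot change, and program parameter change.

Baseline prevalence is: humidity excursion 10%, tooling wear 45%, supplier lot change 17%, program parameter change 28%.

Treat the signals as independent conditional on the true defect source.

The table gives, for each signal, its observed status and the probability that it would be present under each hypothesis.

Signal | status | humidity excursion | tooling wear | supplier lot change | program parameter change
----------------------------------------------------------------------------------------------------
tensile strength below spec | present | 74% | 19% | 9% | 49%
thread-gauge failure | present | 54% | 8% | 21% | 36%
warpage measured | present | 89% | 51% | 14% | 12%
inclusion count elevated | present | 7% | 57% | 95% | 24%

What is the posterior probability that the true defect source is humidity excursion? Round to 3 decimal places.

0.393

By Bayes' rule with conditional independence, the unnormalized weight for each hypothesis is prior × ∏ likelihoods:
  humidity excursion: 0.10 × 0.74 × 0.54 × 0.89 × 0.07 = 0.0024895
  tooling wear: 0.45 × 0.19 × 0.08 × 0.51 × 0.57 = 0.0019884
  supplier lot change: 0.17 × 0.09 × 0.21 × 0.14 × 0.95 = 0.00042733
  program parameter change: 0.28 × 0.49 × 0.36 × 0.12 × 0.24 = 0.0014225
Marginal likelihood of the evidence = 0.0063277.
P(humidity excursion | evidence) = 0.0024895 / 0.0063277 ≈ 0.393.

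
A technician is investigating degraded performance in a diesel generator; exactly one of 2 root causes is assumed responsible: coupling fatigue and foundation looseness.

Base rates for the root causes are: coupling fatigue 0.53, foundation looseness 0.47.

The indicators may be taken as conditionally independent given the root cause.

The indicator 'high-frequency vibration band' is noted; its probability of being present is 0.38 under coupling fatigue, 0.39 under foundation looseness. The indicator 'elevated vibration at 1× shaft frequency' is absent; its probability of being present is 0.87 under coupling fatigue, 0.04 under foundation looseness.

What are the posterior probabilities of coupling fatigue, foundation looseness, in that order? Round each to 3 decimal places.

Multiply each prior by the joint likelihood of the indicator pattern (using 1 − P(present | H) for each absent indicator):
  coupling fatigue: 0.53 × 0.38 × (1 − 0.87) = 0.026182
  foundation looseness: 0.47 × 0.39 × (1 − 0.04) = 0.17597
The unnormalized weights sum to 0.20215.
P(coupling fatigue | evidence) = 0.026182 / 0.20215 ≈ 0.130
P(foundation looseness | evidence) = 0.17597 / 0.20215 ≈ 0.870

0.130, 0.870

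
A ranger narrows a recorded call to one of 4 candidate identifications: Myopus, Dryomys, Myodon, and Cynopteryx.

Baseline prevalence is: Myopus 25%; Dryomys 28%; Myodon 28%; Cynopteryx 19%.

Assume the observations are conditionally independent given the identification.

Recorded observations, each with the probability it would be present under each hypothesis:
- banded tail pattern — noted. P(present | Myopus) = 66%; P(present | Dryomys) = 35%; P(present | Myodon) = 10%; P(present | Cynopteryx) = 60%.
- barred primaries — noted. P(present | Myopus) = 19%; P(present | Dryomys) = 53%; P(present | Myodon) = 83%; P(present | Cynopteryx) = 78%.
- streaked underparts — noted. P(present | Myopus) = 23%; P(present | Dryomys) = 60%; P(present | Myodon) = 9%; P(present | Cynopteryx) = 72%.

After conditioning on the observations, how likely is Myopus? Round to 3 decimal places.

By Bayes' rule with conditional independence, the unnormalized weight for each hypothesis is prior × ∏ likelihoods:
  Myopus: 0.25 × 0.66 × 0.19 × 0.23 = 0.0072105
  Dryomys: 0.28 × 0.35 × 0.53 × 0.60 = 0.031164
  Myodon: 0.28 × 0.10 × 0.83 × 0.09 = 0.0020916
  Cynopteryx: 0.19 × 0.60 × 0.78 × 0.72 = 0.064022
Normalizing constant Z = 0.0072105 + 0.031164 + 0.0020916 + 0.064022 = 0.10449.
P(Myopus | evidence) = 0.0072105 / 0.10449 ≈ 0.069.

0.069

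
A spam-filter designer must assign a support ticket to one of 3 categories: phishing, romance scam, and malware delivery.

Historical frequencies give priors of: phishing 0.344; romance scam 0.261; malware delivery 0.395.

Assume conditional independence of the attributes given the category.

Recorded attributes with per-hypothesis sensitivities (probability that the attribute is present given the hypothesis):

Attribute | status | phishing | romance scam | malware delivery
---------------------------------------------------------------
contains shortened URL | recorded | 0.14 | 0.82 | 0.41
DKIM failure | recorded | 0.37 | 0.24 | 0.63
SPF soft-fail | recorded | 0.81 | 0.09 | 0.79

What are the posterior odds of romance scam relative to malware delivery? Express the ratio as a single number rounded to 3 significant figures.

Unnormalized posterior weight (prior times the attribute likelihoods) for each of the two hypotheses:
  romance scam: 0.261 × 0.82 × 0.24 × 0.09 = 0.0046228
  malware delivery: 0.395 × 0.41 × 0.63 × 0.79 = 0.080603
Posterior odds = 0.0046228 / 0.080603 ≈ 0.0574.

0.0574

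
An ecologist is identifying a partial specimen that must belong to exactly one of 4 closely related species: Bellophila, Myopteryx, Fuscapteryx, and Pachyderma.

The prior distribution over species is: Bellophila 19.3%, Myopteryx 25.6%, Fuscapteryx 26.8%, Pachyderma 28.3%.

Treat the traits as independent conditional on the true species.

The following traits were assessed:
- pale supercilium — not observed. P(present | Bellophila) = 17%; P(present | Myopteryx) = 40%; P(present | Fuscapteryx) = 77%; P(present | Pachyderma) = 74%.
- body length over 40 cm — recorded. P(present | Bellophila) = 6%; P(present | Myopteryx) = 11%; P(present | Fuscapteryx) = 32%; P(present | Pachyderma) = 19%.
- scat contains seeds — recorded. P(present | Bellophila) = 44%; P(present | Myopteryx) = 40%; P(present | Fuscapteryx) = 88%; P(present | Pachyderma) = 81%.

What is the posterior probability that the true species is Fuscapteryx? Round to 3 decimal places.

By Bayes' rule with conditional independence, the unnormalized weight for each hypothesis is prior × ∏ likelihoods (using 1 − P(present | H) for each absent trait):
  Bellophila: 0.193 × (1 − 0.17) × 0.06 × 0.44 = 0.004229
  Myopteryx: 0.256 × (1 − 0.40) × 0.11 × 0.40 = 0.0067584
  Fuscapteryx: 0.268 × (1 − 0.77) × 0.32 × 0.88 = 0.017358
  Pachyderma: 0.283 × (1 − 0.74) × 0.19 × 0.81 = 0.011324
Marginal likelihood of the evidence = 0.039669.
P(Fuscapteryx | evidence) = 0.017358 / 0.039669 ≈ 0.438.

0.438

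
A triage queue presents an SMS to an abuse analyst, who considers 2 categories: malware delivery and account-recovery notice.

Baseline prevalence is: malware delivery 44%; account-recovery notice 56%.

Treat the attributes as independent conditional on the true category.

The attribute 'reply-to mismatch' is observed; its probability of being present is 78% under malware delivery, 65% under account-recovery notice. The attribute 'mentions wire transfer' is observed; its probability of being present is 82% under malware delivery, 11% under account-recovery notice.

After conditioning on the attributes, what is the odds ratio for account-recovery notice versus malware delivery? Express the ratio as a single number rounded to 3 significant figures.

0.142

Unnormalized posterior weight (prior times the attribute likelihoods) for each of the two hypotheses:
  account-recovery notice: 0.56 × 0.65 × 0.11 = 0.04004
  malware delivery: 0.44 × 0.78 × 0.82 = 0.28142
Posterior odds = 0.04004 / 0.28142 ≈ 0.142.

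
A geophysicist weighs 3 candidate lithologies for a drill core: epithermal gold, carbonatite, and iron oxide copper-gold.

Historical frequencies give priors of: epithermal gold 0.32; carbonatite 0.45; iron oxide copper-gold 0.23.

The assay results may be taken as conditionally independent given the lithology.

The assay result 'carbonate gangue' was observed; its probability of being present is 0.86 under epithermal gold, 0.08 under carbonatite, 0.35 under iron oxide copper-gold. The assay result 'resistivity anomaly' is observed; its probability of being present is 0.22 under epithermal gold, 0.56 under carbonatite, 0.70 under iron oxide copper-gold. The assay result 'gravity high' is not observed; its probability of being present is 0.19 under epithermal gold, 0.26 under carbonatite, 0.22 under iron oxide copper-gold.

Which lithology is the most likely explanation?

By Bayes' rule with conditional independence, the unnormalized weight for each hypothesis is prior × ∏ likelihoods (using 1 − P(present | H) for each absent assay result):
  epithermal gold: 0.32 × 0.86 × 0.22 × (1 − 0.19) = 0.049041
  carbonatite: 0.45 × 0.08 × 0.56 × (1 − 0.26) = 0.014918
  iron oxide copper-gold: 0.23 × 0.35 × 0.70 × (1 − 0.22) = 0.043953
The unnormalized weights sum to 0.10791.
P(epithermal gold | evidence) ≈ 0.049041 / 0.10791 ≈ 0.454
P(carbonatite | evidence) ≈ 0.014918 / 0.10791 ≈ 0.138
P(iron oxide copper-gold | evidence) ≈ 0.043953 / 0.10791 ≈ 0.407
The largest is 0.454, so epithermal gold is most probable.

epithermal gold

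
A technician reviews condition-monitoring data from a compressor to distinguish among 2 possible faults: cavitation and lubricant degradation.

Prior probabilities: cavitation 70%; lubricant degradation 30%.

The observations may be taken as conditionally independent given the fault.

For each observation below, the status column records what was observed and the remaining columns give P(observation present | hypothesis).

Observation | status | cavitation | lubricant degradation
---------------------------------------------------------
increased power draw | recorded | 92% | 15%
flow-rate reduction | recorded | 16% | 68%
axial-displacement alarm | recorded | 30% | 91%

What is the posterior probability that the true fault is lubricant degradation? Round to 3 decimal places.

Multiply each prior by the joint likelihood of the evidence pattern:
  cavitation: 0.70 × 0.92 × 0.16 × 0.30 = 0.030912
  lubricant degradation: 0.30 × 0.15 × 0.68 × 0.91 = 0.027846
Marginal likelihood of the evidence = 0.058758.
P(lubricant degradation | evidence) = 0.027846 / 0.058758 ≈ 0.474.

0.474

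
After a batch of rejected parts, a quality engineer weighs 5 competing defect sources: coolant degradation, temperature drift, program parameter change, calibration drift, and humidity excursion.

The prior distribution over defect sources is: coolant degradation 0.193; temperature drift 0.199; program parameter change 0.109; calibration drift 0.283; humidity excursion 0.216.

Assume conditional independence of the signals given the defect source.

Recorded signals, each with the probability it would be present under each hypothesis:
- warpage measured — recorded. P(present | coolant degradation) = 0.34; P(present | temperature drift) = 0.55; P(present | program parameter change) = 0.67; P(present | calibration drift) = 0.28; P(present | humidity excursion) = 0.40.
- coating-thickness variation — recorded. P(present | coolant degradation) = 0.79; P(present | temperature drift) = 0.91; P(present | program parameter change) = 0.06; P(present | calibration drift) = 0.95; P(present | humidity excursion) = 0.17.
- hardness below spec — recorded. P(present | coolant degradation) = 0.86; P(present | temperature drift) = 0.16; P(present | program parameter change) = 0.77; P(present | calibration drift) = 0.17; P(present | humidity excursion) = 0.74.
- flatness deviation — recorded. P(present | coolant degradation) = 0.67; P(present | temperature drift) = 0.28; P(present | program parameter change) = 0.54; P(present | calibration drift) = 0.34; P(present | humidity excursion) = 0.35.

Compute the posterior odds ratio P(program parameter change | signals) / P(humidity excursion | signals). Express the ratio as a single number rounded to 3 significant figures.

0.479

The normalizing constant cancels in an odds ratio, so compute prior × likelihood for the two hypotheses only:
  program parameter change: 0.109 × 0.67 × 0.06 × 0.77 × 0.54 = 0.001822
  humidity excursion: 0.216 × 0.40 × 0.17 × 0.74 × 0.35 = 0.0038042
Posterior odds = 0.001822 / 0.0038042 ≈ 0.479.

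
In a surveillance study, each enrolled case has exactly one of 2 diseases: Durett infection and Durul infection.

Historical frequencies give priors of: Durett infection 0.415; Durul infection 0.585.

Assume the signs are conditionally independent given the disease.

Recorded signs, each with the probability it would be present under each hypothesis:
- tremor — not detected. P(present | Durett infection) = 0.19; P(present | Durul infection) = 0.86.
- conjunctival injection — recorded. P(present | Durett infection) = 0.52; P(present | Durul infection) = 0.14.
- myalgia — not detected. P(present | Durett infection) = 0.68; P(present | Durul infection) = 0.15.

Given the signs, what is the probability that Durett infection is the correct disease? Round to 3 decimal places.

By Bayes' rule with conditional independence, the unnormalized weight for each hypothesis is prior × ∏ likelihoods (using 1 − P(present | H) for each absent sign):
  Durett infection: 0.415 × (1 − 0.19) × 0.52 × (1 − 0.68) = 0.055935
  Durul infection: 0.585 × (1 − 0.86) × 0.14 × (1 − 0.15) = 0.0097461
The unnormalized weights sum to 0.065681.
P(Durett infection | evidence) = 0.055935 / 0.065681 ≈ 0.852.

0.852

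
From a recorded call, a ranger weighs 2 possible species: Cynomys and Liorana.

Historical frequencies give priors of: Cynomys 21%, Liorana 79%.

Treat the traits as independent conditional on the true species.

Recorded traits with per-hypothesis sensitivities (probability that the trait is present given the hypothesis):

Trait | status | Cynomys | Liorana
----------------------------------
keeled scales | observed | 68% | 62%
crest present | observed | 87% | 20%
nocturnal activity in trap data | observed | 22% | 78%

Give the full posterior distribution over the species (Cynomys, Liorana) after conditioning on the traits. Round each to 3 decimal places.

0.263, 0.737

By Bayes' rule with conditional independence, the unnormalized weight for each hypothesis is prior × ∏ likelihoods:
  Cynomys: 0.21 × 0.68 × 0.87 × 0.22 = 0.027332
  Liorana: 0.79 × 0.62 × 0.20 × 0.78 = 0.076409
Normalizing constant Z = 0.027332 + 0.076409 = 0.10374.
P(Cynomys | evidence) = 0.027332 / 0.10374 ≈ 0.263
P(Liorana | evidence) = 0.076409 / 0.10374 ≈ 0.737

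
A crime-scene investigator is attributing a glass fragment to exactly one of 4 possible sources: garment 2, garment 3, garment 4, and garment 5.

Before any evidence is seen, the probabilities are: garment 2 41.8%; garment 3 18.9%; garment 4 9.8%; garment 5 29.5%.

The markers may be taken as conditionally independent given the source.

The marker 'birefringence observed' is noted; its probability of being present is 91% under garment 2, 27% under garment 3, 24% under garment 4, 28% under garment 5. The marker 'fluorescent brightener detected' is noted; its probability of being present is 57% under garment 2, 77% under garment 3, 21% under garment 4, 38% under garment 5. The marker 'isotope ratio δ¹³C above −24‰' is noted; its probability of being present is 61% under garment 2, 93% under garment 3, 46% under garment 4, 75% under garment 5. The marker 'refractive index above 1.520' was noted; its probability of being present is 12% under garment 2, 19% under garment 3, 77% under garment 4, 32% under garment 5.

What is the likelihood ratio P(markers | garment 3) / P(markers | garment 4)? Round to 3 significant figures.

2.06

Joint likelihood of the marker pattern under each hypothesis:
  garment 3: 0.27 × 0.77 × 0.93 × 0.19 = 0.036736
  garment 4: 0.24 × 0.21 × 0.46 × 0.77 = 0.017852
Bayes factor = 0.036736 / 0.017852 ≈ 2.06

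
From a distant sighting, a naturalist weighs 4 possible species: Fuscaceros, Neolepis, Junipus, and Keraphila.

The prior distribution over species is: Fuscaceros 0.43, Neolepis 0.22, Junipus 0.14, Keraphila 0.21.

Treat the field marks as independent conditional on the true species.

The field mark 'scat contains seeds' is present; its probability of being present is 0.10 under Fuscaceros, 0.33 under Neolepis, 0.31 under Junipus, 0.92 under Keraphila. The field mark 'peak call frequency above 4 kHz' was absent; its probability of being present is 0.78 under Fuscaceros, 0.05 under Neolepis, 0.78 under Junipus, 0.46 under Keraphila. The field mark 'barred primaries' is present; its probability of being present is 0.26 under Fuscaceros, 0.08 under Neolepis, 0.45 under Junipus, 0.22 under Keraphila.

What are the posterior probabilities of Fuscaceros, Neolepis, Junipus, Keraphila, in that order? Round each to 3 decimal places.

0.070, 0.157, 0.122, 0.652

For each hypothesis, the unnormalized posterior weight is prior × product of the field mark likelihoods (using 1 − P(present | H) for each absent field mark):
  Fuscaceros: 0.43 × 0.10 × (1 − 0.78) × 0.26 = 0.0024596
  Neolepis: 0.22 × 0.33 × (1 − 0.05) × 0.08 = 0.0055176
  Junipus: 0.14 × 0.31 × (1 − 0.78) × 0.45 = 0.0042966
  Keraphila: 0.21 × 0.92 × (1 − 0.46) × 0.22 = 0.022952
Normalizing constant Z = 0.0024596 + 0.0055176 + 0.0042966 + 0.022952 = 0.035226.
P(Fuscaceros | evidence) = 0.0024596 / 0.035226 ≈ 0.070
P(Neolepis | evidence) = 0.0055176 / 0.035226 ≈ 0.157
P(Junipus | evidence) = 0.0042966 / 0.035226 ≈ 0.122
P(Keraphila | evidence) = 0.022952 / 0.035226 ≈ 0.652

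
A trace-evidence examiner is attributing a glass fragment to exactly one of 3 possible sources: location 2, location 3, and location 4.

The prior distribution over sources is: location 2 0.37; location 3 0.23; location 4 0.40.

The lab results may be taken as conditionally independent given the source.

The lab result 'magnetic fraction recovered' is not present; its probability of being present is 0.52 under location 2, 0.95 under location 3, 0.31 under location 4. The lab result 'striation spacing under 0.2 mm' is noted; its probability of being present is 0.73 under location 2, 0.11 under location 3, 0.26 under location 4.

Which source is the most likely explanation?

location 2

For each hypothesis, the unnormalized posterior weight is prior × product of the lab result likelihoods (using 1 − P(present | H) for each absent lab result):
  location 2: 0.37 × (1 − 0.52) × 0.73 = 0.12965
  location 3: 0.23 × (1 − 0.95) × 0.11 = 0.001265
  location 4: 0.40 × (1 − 0.31) × 0.26 = 0.07176
The unnormalized weights sum to 0.20267.
P(location 2 | evidence) ≈ 0.12965 / 0.20267 ≈ 0.640
P(location 3 | evidence) ≈ 0.001265 / 0.20267 ≈ 0.006
P(location 4 | evidence) ≈ 0.07176 / 0.20267 ≈ 0.354
The largest is 0.640, so location 2 is most probable.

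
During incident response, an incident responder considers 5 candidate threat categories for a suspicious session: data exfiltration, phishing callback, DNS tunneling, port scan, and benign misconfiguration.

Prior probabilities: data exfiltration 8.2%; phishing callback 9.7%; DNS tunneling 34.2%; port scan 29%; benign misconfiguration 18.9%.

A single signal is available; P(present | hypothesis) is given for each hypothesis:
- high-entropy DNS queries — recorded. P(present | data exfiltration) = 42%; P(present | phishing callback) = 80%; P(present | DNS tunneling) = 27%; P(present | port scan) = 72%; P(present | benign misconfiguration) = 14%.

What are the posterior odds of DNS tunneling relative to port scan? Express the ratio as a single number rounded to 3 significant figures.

0.442

The normalizing constant cancels in an odds ratio, so compute prior × likelihood for the two hypotheses only:
  DNS tunneling: 0.342 × 0.27 = 0.09234
  port scan: 0.290 × 0.72 = 0.2088
Odds(DNS tunneling : port scan) = 0.09234 / 0.2088 ≈ 0.442.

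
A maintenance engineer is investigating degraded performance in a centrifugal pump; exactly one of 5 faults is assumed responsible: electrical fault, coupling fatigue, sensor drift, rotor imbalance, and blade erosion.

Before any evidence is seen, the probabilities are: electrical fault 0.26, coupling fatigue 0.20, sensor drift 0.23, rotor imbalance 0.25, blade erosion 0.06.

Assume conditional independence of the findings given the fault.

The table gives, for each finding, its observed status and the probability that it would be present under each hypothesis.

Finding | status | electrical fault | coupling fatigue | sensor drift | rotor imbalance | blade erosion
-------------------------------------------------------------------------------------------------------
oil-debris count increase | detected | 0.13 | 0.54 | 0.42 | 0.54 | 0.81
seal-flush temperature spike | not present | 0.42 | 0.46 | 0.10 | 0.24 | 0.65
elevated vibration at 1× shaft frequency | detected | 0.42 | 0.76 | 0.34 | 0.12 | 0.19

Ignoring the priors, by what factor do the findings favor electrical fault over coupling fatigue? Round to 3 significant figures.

The Bayes factor is the ratio of the joint likelihoods of the evidence pattern under the two hypotheses (using 1 − P(present | H) for each absent finding).
  electrical fault: 0.13 × (1 − 0.42) × 0.42 = 0.031668
  coupling fatigue: 0.54 × (1 − 0.46) × 0.76 = 0.22162
Bayes factor = 0.031668 / 0.22162 ≈ 0.143

0.143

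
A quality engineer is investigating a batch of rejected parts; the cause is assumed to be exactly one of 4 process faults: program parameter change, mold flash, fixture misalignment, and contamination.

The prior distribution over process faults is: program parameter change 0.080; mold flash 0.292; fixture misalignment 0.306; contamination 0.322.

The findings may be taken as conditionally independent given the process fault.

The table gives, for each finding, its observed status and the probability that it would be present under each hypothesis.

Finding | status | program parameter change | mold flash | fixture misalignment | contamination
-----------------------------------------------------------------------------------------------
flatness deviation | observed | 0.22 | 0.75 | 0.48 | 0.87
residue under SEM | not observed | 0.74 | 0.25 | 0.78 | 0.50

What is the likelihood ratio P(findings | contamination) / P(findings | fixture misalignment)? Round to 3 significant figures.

4.12

The Bayes factor is the ratio of the joint likelihoods of the evidence pattern under the two hypotheses (using 1 − P(present | H) for each absent finding).
  contamination: 0.87 × (1 − 0.50) = 0.435
  fixture misalignment: 0.48 × (1 − 0.78) = 0.1056
Bayes factor = 0.435 / 0.1056 ≈ 4.12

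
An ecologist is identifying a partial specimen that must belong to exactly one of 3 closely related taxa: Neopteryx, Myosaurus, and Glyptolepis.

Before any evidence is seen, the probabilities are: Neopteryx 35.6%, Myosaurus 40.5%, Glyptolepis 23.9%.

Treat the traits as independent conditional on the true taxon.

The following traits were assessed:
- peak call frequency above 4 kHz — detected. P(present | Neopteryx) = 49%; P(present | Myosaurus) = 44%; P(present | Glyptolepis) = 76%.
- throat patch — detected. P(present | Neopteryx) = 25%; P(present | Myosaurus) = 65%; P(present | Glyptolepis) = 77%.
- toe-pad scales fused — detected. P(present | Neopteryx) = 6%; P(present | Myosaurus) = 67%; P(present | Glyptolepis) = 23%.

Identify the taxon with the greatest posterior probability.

Myosaurus

Multiply each prior by the joint likelihood of the trait pattern:
  Neopteryx: 0.356 × 0.49 × 0.25 × 0.06 = 0.0026166
  Myosaurus: 0.405 × 0.44 × 0.65 × 0.67 = 0.077606
  Glyptolepis: 0.239 × 0.76 × 0.77 × 0.23 = 0.032168
Normalizing constant Z = 0.0026166 + 0.077606 + 0.032168 = 0.11239.
P(Neopteryx | evidence) ≈ 0.0026166 / 0.11239 ≈ 0.023
P(Myosaurus | evidence) ≈ 0.077606 / 0.11239 ≈ 0.691
P(Glyptolepis | evidence) ≈ 0.032168 / 0.11239 ≈ 0.286
The largest is 0.691, so Myosaurus is most probable.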